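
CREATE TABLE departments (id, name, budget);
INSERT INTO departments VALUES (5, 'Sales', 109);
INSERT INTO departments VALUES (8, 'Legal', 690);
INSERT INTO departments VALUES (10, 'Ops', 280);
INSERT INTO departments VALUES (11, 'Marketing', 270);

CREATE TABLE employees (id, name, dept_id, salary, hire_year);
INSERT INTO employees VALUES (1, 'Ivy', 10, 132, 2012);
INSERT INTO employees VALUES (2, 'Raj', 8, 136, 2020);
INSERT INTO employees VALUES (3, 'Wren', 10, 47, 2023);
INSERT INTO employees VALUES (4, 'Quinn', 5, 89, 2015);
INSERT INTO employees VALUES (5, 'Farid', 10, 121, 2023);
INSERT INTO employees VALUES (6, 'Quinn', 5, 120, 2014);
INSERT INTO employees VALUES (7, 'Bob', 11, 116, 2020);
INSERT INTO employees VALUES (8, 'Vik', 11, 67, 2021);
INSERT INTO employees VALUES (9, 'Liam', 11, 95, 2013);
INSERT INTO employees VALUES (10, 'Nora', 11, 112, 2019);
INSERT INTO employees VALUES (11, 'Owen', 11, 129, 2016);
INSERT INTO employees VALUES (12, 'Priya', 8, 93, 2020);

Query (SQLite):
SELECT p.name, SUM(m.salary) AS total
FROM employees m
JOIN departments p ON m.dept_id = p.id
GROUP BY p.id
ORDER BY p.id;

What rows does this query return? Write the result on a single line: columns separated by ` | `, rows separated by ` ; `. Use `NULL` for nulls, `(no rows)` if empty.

Sales | 209 ; Legal | 229 ; Ops | 300 ; Marketing | 519

Join each employees row to its departments via dept_id.
Group joined rows by departments.id; compute SUM(m.salary) per group.
  5: ids {4, 6} → SUM(m.salary)=209
  8: ids {2, 12} → SUM(m.salary)=229
  10: ids {1, 3, 5} → SUM(m.salary)=300
  11: ids {7, 8, 9, 10, 11} → SUM(m.salary)=519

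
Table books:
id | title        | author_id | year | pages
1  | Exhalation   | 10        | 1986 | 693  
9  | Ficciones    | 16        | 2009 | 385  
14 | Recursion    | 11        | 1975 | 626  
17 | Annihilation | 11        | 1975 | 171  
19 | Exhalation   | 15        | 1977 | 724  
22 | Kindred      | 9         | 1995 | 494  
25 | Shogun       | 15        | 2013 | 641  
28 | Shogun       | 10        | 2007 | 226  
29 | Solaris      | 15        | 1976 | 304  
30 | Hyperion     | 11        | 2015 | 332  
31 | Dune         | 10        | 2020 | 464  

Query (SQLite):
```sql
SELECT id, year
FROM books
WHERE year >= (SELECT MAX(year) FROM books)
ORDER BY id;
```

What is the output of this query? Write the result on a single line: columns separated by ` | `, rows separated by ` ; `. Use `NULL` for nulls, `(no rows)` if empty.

31 | 2020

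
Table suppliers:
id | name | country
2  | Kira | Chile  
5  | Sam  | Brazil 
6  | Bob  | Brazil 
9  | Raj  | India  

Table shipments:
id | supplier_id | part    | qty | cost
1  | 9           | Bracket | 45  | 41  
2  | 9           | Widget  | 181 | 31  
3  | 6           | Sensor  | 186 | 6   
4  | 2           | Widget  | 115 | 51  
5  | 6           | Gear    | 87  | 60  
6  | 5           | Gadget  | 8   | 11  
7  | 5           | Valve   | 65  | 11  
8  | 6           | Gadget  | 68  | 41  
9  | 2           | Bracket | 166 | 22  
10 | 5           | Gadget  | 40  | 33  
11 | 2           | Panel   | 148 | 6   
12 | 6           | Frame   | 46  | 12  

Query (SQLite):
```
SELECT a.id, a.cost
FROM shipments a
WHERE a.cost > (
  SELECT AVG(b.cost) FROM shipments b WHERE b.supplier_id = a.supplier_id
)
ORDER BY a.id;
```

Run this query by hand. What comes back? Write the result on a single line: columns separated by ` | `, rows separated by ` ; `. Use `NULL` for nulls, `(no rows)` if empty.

1 | 41 ; 4 | 51 ; 5 | 60 ; 8 | 41 ; 10 | 33

For each shipments row a, compute AVG(cost) over rows sharing a.supplier_id.
Keep row a if a.cost > that per-group AVG.
  supplier_id=2: AVG(cost) = 26.333333
  supplier_id=5: AVG(cost) = 18.333333
  supplier_id=6: AVG(cost) = 29.75
  supplier_id=9: AVG(cost) = 36.0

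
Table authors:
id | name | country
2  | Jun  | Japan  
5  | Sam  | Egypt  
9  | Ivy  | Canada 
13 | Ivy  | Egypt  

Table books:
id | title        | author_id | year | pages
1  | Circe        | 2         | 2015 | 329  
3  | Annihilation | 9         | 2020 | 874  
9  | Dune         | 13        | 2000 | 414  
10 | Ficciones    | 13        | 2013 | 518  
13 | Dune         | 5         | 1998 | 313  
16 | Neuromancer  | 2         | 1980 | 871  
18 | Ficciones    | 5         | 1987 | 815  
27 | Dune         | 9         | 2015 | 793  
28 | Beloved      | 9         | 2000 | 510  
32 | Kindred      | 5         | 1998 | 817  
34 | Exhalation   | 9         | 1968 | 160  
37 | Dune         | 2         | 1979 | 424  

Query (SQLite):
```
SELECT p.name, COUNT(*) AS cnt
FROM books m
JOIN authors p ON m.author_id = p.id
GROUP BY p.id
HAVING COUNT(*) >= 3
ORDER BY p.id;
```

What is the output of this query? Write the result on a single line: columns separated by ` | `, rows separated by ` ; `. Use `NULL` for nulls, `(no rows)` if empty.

Join each books row to its authors via author_id.
Group joined rows by authors.id; compute COUNT(*) per group.
HAVING: keep groups with count ≥ 3.
  2: ids {1, 16, 37} → COUNT(*)=3
  5: ids {13, 18, 32} → COUNT(*)=3
  9: ids {3, 27, 28, 34} → COUNT(*)=4
  13: ids {9, 10} → COUNT(*)=2

Jun | 3 ; Sam | 3 ; Ivy | 4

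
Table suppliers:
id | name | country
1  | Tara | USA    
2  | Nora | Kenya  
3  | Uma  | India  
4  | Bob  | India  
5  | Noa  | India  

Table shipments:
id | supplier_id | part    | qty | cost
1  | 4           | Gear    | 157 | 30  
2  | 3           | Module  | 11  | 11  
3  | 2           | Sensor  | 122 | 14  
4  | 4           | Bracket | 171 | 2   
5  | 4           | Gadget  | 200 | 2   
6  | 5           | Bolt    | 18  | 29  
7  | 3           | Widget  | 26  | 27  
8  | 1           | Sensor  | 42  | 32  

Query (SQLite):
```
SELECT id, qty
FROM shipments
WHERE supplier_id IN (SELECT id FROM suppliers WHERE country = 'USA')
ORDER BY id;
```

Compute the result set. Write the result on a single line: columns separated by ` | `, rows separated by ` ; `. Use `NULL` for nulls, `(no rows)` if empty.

8 | 42

Inner query: suppliers.id where country = 'USA'.
Outer: keep shipments rows whose supplier_id is in that set.
Inner query → {1}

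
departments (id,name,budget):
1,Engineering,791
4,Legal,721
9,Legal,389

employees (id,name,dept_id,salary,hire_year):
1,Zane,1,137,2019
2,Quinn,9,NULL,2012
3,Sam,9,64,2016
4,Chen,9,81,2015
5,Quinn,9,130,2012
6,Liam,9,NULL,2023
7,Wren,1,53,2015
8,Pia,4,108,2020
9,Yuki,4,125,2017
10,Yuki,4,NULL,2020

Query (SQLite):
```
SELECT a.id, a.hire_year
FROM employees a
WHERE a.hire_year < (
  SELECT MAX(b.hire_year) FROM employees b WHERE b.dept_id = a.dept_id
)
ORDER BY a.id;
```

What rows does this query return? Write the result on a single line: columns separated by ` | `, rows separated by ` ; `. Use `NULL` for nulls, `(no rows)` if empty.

2 | 2012 ; 3 | 2016 ; 4 | 2015 ; 5 | 2012 ; 7 | 2015 ; 9 | 2017

For each employees row a, compute MAX(hire_year) over rows sharing a.dept_id.
Keep row a if a.hire_year < that per-group MAX.
  dept_id=1: MAX(hire_year) = 2019
  dept_id=4: MAX(hire_year) = 2020
  dept_id=9: MAX(hire_year) = 2023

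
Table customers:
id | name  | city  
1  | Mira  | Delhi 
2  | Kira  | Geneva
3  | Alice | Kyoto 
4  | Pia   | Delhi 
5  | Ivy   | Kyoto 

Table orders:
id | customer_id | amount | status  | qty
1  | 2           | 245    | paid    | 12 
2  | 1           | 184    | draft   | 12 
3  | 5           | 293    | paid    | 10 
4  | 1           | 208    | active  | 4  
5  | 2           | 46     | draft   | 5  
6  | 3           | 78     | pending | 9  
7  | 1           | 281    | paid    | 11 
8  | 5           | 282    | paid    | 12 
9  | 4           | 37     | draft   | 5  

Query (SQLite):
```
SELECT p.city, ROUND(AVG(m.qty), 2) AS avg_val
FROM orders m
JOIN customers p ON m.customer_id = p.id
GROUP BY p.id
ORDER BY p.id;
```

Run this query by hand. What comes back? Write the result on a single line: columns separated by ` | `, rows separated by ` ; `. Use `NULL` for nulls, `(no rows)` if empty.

Delhi | 9 ; Geneva | 8.5 ; Kyoto | 9 ; Delhi | 5 ; Kyoto | 11

Join each orders row to its customers via customer_id.
Group joined rows by customers.id; compute ROUND(AVG(m.qty), 2) per group.
  1: ids {2, 4, 7} → ROUND(AVG(m.qty), 2)=9
  2: ids {1, 5} → ROUND(AVG(m.qty), 2)=8.5
  3: ids {6} → ROUND(AVG(m.qty), 2)=9
  4: ids {9} → ROUND(AVG(m.qty), 2)=5
  5: ids {3, 8} → ROUND(AVG(m.qty), 2)=11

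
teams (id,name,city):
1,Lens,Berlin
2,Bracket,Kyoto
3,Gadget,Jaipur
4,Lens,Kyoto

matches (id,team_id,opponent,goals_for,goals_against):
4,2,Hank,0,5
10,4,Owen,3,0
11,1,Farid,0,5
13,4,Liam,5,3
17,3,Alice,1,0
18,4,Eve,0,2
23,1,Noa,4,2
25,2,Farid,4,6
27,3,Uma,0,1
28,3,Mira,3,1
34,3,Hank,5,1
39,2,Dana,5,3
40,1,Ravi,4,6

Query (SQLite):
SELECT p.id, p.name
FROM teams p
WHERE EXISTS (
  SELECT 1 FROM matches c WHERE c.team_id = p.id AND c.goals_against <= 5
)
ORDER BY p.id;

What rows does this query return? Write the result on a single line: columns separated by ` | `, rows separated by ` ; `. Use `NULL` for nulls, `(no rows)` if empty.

1 | Lens ; 2 | Bracket ; 3 | Gadget ; 4 | Lens

For each teams row, check whether any matches with matching team_id has goals_against <= 5.
Keep rows where that is true.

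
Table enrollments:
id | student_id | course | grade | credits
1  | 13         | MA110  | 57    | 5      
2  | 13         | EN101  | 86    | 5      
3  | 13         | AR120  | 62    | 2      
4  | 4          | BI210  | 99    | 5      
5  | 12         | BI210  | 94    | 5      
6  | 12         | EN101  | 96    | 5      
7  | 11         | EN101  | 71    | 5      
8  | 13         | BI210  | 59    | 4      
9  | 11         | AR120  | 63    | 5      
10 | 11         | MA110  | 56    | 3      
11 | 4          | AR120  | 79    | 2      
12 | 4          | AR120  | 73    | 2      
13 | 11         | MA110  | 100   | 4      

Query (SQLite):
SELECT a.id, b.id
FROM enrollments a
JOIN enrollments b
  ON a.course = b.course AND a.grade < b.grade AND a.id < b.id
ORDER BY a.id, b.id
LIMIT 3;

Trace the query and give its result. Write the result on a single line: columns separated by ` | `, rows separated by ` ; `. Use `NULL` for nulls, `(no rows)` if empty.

1 | 13 ; 2 | 6 ; 3 | 9

Pairs (a,b) with same course, a.grade < b.grade, a.id < b.id.
course groups: AR120:{3,9,11,12} BI210:{4,5,8} EN101:{2,6,7} MA110:{1,10,13}
Ordered by (a.id, b.id); first 3.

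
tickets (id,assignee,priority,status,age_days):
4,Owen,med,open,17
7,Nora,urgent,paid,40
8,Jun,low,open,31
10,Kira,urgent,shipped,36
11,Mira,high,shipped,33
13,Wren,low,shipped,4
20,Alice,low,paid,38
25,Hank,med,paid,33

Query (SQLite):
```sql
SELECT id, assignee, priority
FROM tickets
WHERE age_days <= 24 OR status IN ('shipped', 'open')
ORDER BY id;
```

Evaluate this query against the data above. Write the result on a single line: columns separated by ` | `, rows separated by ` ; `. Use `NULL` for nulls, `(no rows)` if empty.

4 | Owen | med ; 8 | Jun | low ; 10 | Kira | urgent ; 11 | Mira | high ; 13 | Wren | low

age_days <= 24: ids {4, 13}
status IN ('shipped', 'open'): ids {4, 8, 10, 11, 13}
Combine with OR.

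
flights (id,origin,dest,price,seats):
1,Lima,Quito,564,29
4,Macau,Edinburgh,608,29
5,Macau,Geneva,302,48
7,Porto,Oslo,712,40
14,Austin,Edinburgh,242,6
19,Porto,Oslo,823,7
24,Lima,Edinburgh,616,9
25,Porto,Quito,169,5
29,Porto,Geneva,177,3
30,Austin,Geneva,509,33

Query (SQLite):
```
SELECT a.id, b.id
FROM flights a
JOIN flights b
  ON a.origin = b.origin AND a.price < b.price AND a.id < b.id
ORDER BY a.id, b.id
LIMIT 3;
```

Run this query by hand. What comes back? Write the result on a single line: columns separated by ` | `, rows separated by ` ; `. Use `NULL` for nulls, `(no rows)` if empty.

Pairs (a,b) with same origin, a.price < b.price, a.id < b.id.
origin groups: Austin:{14,30} Lima:{1,24} Macau:{4,5} Porto:{7,19,25,29}
Ordered by (a.id, b.id); first 3.

1 | 24 ; 7 | 19 ; 14 | 30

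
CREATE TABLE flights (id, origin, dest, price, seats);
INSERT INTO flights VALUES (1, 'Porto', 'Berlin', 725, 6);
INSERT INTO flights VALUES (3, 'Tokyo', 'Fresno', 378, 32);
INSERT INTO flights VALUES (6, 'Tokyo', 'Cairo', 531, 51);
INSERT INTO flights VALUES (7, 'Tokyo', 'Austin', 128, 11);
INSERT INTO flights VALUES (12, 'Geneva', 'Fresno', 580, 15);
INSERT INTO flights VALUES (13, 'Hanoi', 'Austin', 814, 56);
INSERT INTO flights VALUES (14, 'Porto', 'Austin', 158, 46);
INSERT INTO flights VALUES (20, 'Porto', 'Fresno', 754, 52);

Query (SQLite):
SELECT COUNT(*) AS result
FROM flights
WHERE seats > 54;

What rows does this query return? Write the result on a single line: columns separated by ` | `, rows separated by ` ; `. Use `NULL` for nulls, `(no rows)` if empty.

Rows where seats > 54 → price values: [814].
COUNT(*) counts rows → 1.

1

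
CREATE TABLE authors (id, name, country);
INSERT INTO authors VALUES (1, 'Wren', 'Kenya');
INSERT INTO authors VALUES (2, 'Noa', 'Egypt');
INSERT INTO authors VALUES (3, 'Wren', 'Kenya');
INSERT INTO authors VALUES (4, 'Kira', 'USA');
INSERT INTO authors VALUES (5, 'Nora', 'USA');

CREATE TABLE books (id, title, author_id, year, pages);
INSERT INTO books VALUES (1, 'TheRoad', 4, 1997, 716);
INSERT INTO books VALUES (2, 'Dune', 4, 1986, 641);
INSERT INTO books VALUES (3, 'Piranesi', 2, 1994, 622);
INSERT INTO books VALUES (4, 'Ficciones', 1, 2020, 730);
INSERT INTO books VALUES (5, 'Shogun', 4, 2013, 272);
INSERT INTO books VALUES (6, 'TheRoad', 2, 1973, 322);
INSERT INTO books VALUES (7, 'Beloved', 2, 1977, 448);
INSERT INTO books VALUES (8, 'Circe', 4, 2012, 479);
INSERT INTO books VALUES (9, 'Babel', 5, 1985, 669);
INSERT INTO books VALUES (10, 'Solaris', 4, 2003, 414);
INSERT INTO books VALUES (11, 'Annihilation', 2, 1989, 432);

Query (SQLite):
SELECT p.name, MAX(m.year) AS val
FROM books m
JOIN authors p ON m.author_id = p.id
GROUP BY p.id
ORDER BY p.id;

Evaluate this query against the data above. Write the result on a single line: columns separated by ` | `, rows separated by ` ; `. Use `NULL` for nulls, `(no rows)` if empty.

Wren | 2020 ; Noa | 1994 ; Kira | 2013 ; Nora | 1985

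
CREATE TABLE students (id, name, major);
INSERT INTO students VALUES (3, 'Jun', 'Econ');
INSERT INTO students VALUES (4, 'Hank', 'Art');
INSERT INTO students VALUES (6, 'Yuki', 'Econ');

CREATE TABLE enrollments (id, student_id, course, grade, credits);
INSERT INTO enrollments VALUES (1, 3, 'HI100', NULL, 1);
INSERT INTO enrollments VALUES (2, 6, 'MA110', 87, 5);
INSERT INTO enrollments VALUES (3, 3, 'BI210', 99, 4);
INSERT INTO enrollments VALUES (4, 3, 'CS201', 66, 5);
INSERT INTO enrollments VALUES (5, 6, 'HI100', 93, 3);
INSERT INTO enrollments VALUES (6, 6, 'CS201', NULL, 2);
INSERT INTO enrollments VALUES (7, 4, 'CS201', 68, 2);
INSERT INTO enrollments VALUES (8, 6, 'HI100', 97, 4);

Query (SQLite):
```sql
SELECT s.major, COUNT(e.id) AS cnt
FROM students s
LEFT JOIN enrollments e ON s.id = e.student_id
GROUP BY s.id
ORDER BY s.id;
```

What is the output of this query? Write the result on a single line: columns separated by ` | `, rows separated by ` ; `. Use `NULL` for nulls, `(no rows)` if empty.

LEFT JOIN keeps every students row; unmatched ones get NULL for enrollments columns.
Group by students.id and compute COUNT(e.id). COUNT(col) of an all-NULL group is 0.
  3: ids {1, 3, 4} → COUNT(e.id)=3
  4: ids {7} → COUNT(e.id)=1
  6: ids {2, 5, 6, 8} → COUNT(e.id)=4

Econ | 3 ; Art | 1 ; Econ | 4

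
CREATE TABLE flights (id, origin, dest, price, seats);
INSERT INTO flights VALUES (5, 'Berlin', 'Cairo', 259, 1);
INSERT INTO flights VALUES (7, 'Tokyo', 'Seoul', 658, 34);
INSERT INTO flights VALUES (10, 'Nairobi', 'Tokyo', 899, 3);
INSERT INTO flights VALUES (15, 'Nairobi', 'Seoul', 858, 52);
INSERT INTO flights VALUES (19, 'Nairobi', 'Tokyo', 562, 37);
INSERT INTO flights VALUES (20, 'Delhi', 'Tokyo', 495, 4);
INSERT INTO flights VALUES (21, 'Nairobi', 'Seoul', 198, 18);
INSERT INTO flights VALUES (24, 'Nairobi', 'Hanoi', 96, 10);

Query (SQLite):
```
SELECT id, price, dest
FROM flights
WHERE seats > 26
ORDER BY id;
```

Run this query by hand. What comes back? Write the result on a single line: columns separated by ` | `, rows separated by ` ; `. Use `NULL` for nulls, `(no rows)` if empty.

7 | 658 | Seoul ; 15 | 858 | Seoul ; 19 | 562 | Tokyo

seats > 26: ids {7, 15, 19}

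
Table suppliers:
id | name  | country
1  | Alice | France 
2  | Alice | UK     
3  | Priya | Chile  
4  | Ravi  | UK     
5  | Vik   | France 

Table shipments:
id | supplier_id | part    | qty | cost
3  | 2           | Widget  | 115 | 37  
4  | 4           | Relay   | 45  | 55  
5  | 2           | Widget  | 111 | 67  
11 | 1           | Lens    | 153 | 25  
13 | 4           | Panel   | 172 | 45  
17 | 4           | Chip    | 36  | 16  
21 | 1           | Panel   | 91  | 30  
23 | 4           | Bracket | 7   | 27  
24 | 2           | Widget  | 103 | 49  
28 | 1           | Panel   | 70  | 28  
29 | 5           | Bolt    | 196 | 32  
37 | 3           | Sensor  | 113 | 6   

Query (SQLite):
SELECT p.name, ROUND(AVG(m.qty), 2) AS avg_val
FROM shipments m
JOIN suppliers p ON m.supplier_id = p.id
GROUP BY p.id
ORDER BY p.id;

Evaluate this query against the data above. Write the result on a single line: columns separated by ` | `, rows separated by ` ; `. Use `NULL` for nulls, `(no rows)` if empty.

Alice | 104.67 ; Alice | 109.67 ; Priya | 113 ; Ravi | 65 ; Vik | 196

Join each shipments row to its suppliers via supplier_id.
Group joined rows by suppliers.id; compute ROUND(AVG(m.qty), 2) per group.
  1: ids {11, 21, 28} → ROUND(AVG(m.qty), 2)=104.67
  2: ids {3, 5, 24} → ROUND(AVG(m.qty), 2)=109.67
  3: ids {37} → ROUND(AVG(m.qty), 2)=113
  4: ids {4, 13, 17, 23} → ROUND(AVG(m.qty), 2)=65
  5: ids {29} → ROUND(AVG(m.qty), 2)=196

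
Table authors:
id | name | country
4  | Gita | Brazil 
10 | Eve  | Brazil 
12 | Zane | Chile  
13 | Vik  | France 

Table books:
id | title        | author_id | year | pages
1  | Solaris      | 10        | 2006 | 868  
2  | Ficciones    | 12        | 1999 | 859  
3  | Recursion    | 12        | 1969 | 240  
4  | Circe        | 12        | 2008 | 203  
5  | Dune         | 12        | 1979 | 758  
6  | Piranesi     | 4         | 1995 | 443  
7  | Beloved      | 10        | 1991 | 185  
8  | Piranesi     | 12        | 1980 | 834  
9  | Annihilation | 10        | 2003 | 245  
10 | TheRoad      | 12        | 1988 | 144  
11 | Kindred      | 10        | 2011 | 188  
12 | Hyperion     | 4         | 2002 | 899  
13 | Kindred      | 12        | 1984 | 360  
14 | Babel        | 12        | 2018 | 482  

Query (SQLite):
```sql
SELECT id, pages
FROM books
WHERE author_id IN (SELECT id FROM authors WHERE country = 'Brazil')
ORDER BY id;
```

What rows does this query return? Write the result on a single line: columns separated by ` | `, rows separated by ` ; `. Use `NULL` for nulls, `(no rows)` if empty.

1 | 868 ; 6 | 443 ; 7 | 185 ; 9 | 245 ; 11 | 188 ; 12 | 899

Inner query: authors.id where country = 'Brazil'.
Outer: keep books rows whose author_id is in that set.
Inner query → {4, 10}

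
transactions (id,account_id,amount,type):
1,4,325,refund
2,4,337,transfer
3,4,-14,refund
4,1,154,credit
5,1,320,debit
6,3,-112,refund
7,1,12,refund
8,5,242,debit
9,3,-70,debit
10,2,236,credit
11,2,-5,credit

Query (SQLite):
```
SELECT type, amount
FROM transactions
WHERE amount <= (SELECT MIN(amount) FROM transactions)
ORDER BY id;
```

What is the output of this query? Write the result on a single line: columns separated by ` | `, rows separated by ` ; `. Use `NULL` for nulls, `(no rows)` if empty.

refund | -112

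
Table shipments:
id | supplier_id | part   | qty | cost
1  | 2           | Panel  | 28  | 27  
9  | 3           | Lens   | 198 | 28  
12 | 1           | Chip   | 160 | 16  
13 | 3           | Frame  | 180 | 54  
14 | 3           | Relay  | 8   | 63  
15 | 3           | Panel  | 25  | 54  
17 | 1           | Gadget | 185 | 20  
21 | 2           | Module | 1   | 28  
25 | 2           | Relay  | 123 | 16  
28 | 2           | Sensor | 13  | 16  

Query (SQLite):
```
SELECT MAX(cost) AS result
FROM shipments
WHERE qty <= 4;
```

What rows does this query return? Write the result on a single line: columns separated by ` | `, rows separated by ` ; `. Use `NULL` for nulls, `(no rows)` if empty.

28

Rows where qty <= 4 → cost values: [28].
MAX of non-NULL values = 28.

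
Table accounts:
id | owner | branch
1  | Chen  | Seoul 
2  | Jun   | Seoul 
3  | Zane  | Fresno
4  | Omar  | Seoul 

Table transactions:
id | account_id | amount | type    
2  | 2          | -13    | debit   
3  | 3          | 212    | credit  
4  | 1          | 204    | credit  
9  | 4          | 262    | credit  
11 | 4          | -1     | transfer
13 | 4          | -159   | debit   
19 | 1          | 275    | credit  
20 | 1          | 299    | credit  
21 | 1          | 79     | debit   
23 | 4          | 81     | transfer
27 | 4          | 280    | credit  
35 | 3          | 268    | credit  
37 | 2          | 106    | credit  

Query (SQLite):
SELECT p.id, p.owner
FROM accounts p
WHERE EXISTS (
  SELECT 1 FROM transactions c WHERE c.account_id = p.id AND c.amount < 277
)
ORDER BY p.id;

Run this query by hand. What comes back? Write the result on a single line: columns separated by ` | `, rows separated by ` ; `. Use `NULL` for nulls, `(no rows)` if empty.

1 | Chen ; 2 | Jun ; 3 | Zane ; 4 | Omar

For each accounts row, check whether any transactions with matching account_id has amount < 277.
Keep rows where that is true.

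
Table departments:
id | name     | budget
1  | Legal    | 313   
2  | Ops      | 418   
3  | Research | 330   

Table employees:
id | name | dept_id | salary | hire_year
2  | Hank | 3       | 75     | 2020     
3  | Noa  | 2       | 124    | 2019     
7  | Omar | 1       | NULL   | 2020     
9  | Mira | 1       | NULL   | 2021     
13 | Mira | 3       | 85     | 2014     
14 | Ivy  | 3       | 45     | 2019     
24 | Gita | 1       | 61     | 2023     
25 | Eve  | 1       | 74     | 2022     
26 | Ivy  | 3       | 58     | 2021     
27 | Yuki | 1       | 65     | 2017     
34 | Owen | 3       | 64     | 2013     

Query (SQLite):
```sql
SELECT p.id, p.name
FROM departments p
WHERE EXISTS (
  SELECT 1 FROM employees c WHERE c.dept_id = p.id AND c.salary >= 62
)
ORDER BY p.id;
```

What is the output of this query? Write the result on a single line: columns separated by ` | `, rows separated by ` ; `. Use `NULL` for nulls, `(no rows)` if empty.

1 | Legal ; 2 | Ops ; 3 | Research

For each departments row, check whether any employees with matching dept_id has salary >= 62.
Keep rows where that is true.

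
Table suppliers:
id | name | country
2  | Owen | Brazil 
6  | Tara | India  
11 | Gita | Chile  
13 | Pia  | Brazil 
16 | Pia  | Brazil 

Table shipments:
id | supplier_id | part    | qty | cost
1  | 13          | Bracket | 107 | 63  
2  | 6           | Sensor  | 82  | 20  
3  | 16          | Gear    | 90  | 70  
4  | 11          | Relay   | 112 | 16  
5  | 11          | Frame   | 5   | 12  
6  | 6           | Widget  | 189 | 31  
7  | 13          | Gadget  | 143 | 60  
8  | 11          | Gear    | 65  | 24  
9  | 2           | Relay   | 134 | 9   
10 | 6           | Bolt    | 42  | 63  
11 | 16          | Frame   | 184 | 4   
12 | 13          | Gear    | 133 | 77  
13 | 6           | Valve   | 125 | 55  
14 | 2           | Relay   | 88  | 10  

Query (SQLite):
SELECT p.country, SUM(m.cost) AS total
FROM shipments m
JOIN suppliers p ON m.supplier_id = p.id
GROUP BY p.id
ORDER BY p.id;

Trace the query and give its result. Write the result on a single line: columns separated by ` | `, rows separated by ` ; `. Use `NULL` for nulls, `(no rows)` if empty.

Brazil | 19 ; India | 169 ; Chile | 52 ; Brazil | 200 ; Brazil | 74

Join each shipments row to its suppliers via supplier_id.
Group joined rows by suppliers.id; compute SUM(m.cost) per group.
  2: ids {9, 14} → SUM(m.cost)=19
  6: ids {2, 6, 10, 13} → SUM(m.cost)=169
  11: ids {4, 5, 8} → SUM(m.cost)=52
  13: ids {1, 7, 12} → SUM(m.cost)=200
  16: ids {3, 11} → SUM(m.cost)=74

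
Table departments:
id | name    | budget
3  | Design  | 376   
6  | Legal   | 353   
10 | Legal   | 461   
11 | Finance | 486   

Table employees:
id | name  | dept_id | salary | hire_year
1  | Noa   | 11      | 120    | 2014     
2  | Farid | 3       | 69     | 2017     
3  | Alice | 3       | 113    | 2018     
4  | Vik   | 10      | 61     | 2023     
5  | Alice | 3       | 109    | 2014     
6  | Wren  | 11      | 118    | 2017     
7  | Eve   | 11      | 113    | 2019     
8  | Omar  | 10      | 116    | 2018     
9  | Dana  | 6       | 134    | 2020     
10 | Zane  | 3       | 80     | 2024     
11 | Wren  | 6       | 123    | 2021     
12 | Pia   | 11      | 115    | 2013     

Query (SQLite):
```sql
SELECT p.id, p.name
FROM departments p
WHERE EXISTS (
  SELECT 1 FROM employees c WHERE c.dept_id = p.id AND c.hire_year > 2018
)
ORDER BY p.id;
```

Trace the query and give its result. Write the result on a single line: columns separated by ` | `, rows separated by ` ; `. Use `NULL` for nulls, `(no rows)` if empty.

For each departments row, check whether any employees with matching dept_id has hire_year > 2018.
Keep rows where that is true.

3 | Design ; 6 | Legal ; 10 | Legal ; 11 | Finance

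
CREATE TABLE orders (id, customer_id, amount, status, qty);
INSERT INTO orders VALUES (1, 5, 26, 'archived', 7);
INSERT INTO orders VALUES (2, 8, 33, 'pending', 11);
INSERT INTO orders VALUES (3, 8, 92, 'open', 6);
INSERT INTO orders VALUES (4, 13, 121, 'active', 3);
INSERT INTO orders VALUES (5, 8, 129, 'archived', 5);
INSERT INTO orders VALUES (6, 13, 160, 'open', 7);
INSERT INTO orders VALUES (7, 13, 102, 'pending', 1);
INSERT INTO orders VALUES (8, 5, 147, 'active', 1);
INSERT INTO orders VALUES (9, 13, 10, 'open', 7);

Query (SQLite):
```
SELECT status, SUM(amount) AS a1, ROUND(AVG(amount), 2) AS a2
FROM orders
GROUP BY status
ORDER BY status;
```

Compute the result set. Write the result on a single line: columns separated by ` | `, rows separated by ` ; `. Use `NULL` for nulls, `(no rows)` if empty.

active | 268 | 134 ; archived | 155 | 77.5 ; open | 262 | 87.33 ; pending | 135 | 67.5

Group orders by status.
Per group compute: SUM(amount), ROUND(AVG(amount), 2).
  active: ids {4, 8} → SUM(amount)=268, ROUND(AVG(amount), 2)=134
  archived: ids {1, 5} → SUM(amount)=155, ROUND(AVG(amount), 2)=77.5
  open: ids {3, 6, 9} → SUM(amount)=262, ROUND(AVG(amount), 2)=87.33
  pending: ids {2, 7} → SUM(amount)=135, ROUND(AVG(amount), 2)=67.5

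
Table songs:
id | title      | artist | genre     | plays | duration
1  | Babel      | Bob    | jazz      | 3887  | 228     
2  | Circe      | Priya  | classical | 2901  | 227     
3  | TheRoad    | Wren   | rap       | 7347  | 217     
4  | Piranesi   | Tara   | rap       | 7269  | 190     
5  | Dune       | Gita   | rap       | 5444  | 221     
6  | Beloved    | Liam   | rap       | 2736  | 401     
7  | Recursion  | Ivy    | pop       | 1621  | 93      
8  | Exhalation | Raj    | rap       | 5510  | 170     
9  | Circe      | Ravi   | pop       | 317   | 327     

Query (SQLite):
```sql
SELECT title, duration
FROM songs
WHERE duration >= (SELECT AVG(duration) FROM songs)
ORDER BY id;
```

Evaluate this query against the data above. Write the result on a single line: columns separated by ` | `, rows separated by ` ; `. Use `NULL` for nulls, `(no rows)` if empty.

Beloved | 401 ; Circe | 327

Scalar subquery: AVG(duration) over all songs rows = 230.444444 (≈; comparison uses full precision).
Keep rows where duration >= that value.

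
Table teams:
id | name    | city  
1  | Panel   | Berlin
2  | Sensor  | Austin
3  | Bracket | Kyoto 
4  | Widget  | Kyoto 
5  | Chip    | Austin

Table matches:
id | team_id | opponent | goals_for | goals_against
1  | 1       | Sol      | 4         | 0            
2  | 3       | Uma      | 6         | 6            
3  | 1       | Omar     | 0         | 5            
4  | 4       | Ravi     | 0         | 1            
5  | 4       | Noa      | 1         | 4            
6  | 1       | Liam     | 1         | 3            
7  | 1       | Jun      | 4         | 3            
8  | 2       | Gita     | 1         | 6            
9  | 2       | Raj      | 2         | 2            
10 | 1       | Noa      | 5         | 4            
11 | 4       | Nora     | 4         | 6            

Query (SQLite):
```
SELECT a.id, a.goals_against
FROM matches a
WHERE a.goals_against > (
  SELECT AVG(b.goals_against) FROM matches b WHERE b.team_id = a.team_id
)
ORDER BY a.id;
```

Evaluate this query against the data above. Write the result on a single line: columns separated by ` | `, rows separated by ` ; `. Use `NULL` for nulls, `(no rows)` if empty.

3 | 5 ; 5 | 4 ; 8 | 6 ; 10 | 4 ; 11 | 6

For each matches row a, compute AVG(goals_against) over rows sharing a.team_id.
Keep row a if a.goals_against > that per-group AVG.
  team_id=1: AVG(goals_against) = 3.0
  team_id=2: AVG(goals_against) = 4.0
  team_id=3: AVG(goals_against) = 6.0
  team_id=4: AVG(goals_against) = 3.666667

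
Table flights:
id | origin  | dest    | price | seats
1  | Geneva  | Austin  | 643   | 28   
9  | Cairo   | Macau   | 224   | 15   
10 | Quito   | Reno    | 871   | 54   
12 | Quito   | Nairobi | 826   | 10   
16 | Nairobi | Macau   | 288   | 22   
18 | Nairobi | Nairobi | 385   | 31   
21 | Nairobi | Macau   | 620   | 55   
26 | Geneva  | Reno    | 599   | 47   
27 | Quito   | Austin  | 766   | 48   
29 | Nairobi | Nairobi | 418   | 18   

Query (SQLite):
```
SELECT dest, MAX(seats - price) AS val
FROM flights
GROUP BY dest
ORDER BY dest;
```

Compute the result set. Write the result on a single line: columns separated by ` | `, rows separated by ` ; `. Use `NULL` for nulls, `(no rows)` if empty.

For each row compute seats - price.
Group by dest; take MAX of the expression per group.
  Austin: ids {1, 27} → MAX(seats - price)=-615
  Macau: ids {9, 16, 21} → MAX(seats - price)=-209
  Nairobi: ids {12, 18, 29} → MAX(seats - price)=-354
  Reno: ids {10, 26} → MAX(seats - price)=-552

Austin | -615 ; Macau | -209 ; Nairobi | -354 ; Reno | -552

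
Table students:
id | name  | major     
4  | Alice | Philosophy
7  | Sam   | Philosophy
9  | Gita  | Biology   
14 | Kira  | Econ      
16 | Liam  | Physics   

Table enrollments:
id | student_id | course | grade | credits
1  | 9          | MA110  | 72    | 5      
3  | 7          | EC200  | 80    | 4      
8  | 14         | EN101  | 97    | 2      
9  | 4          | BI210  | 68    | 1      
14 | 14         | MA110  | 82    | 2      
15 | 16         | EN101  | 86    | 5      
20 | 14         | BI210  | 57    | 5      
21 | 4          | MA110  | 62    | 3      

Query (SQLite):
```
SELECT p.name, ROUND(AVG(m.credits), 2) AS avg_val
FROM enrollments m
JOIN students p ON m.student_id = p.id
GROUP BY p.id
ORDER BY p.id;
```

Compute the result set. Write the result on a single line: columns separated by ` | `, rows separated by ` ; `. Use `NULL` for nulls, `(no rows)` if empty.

Alice | 2 ; Sam | 4 ; Gita | 5 ; Kira | 3 ; Liam | 5

Join each enrollments row to its students via student_id.
Group joined rows by students.id; compute ROUND(AVG(m.credits), 2) per group.
  4: ids {9, 21} → ROUND(AVG(m.credits), 2)=2
  7: ids {3} → ROUND(AVG(m.credits), 2)=4
  9: ids {1} → ROUND(AVG(m.credits), 2)=5
  14: ids {8, 14, 20} → ROUND(AVG(m.credits), 2)=3
  16: ids {15} → ROUND(AVG(m.credits), 2)=5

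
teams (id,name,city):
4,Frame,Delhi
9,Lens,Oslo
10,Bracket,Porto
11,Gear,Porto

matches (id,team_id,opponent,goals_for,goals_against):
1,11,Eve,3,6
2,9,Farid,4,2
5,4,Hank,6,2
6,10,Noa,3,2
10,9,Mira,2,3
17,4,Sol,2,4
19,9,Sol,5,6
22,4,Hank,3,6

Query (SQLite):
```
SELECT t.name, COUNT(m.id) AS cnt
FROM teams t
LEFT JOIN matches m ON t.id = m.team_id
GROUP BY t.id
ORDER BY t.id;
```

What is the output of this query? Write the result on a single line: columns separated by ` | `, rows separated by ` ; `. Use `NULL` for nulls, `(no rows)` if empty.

LEFT JOIN keeps every teams row; unmatched ones get NULL for matches columns.
Group by teams.id and compute COUNT(m.id). COUNT(col) of an all-NULL group is 0.
  4: ids {5, 17, 22} → COUNT(m.id)=3
  9: ids {2, 10, 19} → COUNT(m.id)=3
  10: ids {6} → COUNT(m.id)=1
  11: ids {1} → COUNT(m.id)=1

Frame | 3 ; Lens | 3 ; Bracket | 1 ; Gear | 1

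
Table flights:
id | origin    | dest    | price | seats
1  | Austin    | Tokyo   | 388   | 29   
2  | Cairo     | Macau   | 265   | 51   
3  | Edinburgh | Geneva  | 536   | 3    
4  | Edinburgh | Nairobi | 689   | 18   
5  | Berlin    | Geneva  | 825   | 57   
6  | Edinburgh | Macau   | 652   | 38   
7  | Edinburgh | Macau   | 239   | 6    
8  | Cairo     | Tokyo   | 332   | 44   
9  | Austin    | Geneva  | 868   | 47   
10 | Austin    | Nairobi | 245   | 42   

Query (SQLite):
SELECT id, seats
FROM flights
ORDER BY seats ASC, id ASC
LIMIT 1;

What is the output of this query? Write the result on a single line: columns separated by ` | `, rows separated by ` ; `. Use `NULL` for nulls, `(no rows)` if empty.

Sort by seats asc, tiebreak id asc: (3, id=3), (6, id=7), (18, id=4), (29, id=1) …. Take first 1.

3 | 3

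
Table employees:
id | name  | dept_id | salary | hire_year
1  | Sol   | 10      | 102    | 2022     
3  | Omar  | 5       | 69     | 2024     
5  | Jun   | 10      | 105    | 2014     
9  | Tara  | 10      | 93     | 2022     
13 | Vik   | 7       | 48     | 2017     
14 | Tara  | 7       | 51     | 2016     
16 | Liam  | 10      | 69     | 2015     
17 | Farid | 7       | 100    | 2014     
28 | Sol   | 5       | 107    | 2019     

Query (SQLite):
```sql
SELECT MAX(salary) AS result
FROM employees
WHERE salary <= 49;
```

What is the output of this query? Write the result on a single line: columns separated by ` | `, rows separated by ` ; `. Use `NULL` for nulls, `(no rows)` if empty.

48

Rows where salary <= 49 → salary values: [48].
MAX of non-NULL values = 48.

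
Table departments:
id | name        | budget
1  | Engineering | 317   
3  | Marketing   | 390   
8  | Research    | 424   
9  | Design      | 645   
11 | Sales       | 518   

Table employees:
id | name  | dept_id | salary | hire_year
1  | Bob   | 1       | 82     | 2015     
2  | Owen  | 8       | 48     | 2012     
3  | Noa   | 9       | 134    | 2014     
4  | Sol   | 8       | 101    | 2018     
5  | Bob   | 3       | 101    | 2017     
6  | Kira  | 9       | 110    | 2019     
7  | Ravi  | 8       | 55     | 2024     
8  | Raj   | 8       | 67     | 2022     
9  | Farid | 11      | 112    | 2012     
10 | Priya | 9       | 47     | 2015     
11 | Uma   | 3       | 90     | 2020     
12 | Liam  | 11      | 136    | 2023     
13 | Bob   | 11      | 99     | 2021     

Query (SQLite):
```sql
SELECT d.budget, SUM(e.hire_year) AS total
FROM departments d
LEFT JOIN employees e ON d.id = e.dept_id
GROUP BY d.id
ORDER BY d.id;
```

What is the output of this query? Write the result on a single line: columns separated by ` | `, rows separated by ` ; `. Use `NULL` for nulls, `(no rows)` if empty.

LEFT JOIN keeps every departments row; unmatched ones get NULL for employees columns.
Group by departments.id and compute SUM(e.hire_year). SUM over an all-NULL group is NULL.
  1: ids {1} → SUM(e.hire_year)=2015
  3: ids {5, 11} → SUM(e.hire_year)=4037
  8: ids {2, 4, 7, 8} → SUM(e.hire_year)=8076
  9: ids {3, 6, 10} → SUM(e.hire_year)=6048
  11: ids {9, 12, 13} → SUM(e.hire_year)=6056

317 | 2015 ; 390 | 4037 ; 424 | 8076 ; 645 | 6048 ; 518 | 6056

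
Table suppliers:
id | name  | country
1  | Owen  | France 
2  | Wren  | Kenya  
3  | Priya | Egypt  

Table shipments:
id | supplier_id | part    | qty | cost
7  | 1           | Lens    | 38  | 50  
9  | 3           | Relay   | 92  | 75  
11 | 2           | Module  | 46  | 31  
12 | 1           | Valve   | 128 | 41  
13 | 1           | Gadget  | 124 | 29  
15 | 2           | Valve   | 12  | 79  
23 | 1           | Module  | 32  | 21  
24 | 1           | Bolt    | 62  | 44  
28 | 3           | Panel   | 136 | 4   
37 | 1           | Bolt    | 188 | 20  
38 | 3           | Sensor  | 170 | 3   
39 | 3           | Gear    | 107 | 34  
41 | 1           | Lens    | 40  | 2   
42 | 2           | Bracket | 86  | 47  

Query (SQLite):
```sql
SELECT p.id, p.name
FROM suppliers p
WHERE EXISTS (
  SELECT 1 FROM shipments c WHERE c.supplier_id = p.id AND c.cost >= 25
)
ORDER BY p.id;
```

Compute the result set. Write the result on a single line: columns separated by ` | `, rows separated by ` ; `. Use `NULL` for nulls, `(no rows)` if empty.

For each suppliers row, check whether any shipments with matching supplier_id has cost >= 25.
Keep rows where that is true.

1 | Owen ; 2 | Wren ; 3 | Priya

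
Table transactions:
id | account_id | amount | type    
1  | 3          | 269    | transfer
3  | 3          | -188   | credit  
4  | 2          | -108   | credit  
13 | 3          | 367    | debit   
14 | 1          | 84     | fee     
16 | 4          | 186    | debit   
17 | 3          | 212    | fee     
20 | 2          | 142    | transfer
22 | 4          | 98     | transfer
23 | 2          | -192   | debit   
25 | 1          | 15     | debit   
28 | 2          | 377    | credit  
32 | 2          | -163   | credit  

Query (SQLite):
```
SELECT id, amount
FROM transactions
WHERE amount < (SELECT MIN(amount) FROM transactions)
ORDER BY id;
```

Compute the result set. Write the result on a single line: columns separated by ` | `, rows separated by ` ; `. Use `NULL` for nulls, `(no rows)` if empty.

Scalar subquery: MIN(amount) over all transactions rows = -192.
Keep rows where amount < that value.

(no rows)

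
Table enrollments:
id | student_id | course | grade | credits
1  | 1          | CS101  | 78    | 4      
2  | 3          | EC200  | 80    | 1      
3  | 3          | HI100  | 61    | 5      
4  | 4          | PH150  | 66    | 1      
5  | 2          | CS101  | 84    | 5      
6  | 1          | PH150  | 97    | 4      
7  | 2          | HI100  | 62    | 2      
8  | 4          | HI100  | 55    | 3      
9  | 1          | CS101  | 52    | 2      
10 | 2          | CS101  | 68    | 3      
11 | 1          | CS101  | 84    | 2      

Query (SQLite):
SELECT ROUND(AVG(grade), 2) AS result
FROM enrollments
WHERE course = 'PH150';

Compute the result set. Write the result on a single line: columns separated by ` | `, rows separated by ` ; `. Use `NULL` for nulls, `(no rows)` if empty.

81.5

Rows where course='PH150' → grade values: [66, 97].
AVG = 163 / 2 (rounded to 2 dp).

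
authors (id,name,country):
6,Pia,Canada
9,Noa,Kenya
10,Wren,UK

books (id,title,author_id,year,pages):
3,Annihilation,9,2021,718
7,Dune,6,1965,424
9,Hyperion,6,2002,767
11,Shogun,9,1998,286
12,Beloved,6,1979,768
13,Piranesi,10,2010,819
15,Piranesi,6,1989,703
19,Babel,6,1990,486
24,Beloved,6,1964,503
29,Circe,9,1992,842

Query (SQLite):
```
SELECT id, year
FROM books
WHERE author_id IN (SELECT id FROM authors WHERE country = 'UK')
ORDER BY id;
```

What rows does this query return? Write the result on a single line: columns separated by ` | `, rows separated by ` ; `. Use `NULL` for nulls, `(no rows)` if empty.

13 | 2010

Inner query: authors.id where country = 'UK'.
Outer: keep books rows whose author_id is in that set.
Inner query → {10}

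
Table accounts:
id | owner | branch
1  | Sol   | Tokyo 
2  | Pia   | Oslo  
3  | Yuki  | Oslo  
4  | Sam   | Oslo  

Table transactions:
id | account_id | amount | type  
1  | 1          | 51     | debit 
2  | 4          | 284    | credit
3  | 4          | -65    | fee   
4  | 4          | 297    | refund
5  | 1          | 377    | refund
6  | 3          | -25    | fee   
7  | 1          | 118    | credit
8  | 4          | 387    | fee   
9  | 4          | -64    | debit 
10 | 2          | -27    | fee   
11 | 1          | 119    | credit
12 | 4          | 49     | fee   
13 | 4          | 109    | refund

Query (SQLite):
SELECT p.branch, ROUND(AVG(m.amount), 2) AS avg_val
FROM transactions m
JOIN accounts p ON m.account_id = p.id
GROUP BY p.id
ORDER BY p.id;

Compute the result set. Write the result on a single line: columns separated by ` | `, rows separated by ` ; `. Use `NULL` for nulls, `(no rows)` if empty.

Tokyo | 166.25 ; Oslo | -27 ; Oslo | -25 ; Oslo | 142.43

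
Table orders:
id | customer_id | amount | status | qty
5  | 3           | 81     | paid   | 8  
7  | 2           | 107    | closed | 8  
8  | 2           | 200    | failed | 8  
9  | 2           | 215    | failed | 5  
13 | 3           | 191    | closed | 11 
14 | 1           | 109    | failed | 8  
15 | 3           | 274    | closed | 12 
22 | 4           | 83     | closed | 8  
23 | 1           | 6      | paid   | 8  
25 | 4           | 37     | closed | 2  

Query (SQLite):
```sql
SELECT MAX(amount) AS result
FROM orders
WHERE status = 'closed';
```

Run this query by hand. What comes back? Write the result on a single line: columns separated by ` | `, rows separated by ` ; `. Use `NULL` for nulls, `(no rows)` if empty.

Rows where status='closed' → amount values: [107, 191, 274, 83, 37].
MAX of non-NULL values = 274.

274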